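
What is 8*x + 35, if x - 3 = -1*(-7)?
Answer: 115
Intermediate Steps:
x = 10 (x = 3 - 1*(-7) = 3 + 7 = 10)
8*x + 35 = 8*10 + 35 = 80 + 35 = 115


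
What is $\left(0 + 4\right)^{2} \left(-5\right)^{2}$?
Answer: $400$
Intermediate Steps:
$\left(0 + 4\right)^{2} \left(-5\right)^{2} = 4^{2} \cdot 25 = 16 \cdot 25 = 400$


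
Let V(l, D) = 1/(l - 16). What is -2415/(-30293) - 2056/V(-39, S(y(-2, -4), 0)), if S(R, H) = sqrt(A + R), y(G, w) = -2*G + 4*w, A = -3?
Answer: 3425534855/30293 ≈ 1.1308e+5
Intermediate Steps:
S(R, H) = sqrt(-3 + R)
V(l, D) = 1/(-16 + l)
-2415/(-30293) - 2056/V(-39, S(y(-2, -4), 0)) = -2415/(-30293) - 2056/(1/(-16 - 39)) = -2415*(-1/30293) - 2056/(1/(-55)) = 2415/30293 - 2056/(-1/55) = 2415/30293 - 2056*(-55) = 2415/30293 + 113080 = 3425534855/30293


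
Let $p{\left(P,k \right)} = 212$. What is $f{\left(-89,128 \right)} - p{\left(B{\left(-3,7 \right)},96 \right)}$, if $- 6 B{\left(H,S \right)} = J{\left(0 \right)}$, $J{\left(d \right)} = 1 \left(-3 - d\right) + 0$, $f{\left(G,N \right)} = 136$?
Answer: $-76$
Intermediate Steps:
$J{\left(d \right)} = -3 - d$ ($J{\left(d \right)} = \left(-3 - d\right) + 0 = -3 - d$)
$B{\left(H,S \right)} = \frac{1}{2}$ ($B{\left(H,S \right)} = - \frac{-3 - 0}{6} = - \frac{-3 + 0}{6} = \left(- \frac{1}{6}\right) \left(-3\right) = \frac{1}{2}$)
$f{\left(-89,128 \right)} - p{\left(B{\left(-3,7 \right)},96 \right)} = 136 - 212 = -76$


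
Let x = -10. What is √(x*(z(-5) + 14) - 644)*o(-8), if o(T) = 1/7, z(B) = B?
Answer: I*√734/7 ≈ 3.8703*I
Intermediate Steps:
o(T) = ⅐
√(x*(z(-5) + 14) - 644)*o(-8) = √(-10*(-5 + 14) - 644)*(⅐) = √(-10*9 - 644)*(⅐) = √(-90 - 644)*(⅐) = √(-734)*(⅐) = (I*√734)*(⅐) = I*√734/7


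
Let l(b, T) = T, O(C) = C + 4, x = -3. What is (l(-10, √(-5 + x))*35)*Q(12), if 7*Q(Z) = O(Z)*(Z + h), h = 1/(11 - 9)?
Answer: 2000*I*√2 ≈ 2828.4*I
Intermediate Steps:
O(C) = 4 + C
h = ½ (h = 1/2 = ½ ≈ 0.50000)
Q(Z) = (½ + Z)*(4 + Z)/7 (Q(Z) = ((4 + Z)*(Z + ½))/7 = ((4 + Z)*(½ + Z))/7 = ((½ + Z)*(4 + Z))/7 = (½ + Z)*(4 + Z)/7)
(l(-10, √(-5 + x))*35)*Q(12) = (√(-5 - 3)*35)*((1 + 2*12)*(4 + 12)/14) = (√(-8)*35)*((1/14)*(1 + 24)*16) = ((2*I*√2)*35)*((1/14)*25*16) = (70*I*√2)*(200/7) = 2000*I*√2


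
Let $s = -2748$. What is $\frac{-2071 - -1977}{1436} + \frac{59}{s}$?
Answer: $- \frac{85759}{986532} \approx -0.08693$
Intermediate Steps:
$\frac{-2071 - -1977}{1436} + \frac{59}{s} = \frac{-2071 - -1977}{1436} + \frac{59}{-2748} = \left(-2071 + 1977\right) \frac{1}{1436} + 59 \left(- \frac{1}{2748}\right) = \left(-94\right) \frac{1}{1436} - \frac{59}{2748} = - \frac{47}{718} - \frac{59}{2748} = - \frac{85759}{986532}$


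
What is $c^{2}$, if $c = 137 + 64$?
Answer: $40401$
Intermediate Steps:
$c = 201$
$c^{2} = 201^{2} = 40401$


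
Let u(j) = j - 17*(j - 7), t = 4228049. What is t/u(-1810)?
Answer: 4228049/29079 ≈ 145.40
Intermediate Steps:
u(j) = 119 - 16*j (u(j) = j - 17*(-7 + j) = j - (-119 + 17*j) = j + (119 - 17*j) = 119 - 16*j)
t/u(-1810) = 4228049/(119 - 16*(-1810)) = 4228049/(119 + 28960) = 4228049/29079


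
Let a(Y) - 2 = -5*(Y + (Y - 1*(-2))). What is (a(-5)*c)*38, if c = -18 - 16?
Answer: -54264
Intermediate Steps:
a(Y) = -8 - 10*Y (a(Y) = 2 - 5*(Y + (Y - 1*(-2))) = 2 - 5*(Y + (Y + 2)) = 2 - 5*(Y + (2 + Y)) = 2 - 5*(2 + 2*Y) = 2 + (-10 - 10*Y) = -8 - 10*Y)
c = -34
(a(-5)*c)*38 = ((-8 - 10*(-5))*(-34))*38 = ((-8 + 50)*(-34))*38 = (42*(-34))*38 = -1428*38 = -54264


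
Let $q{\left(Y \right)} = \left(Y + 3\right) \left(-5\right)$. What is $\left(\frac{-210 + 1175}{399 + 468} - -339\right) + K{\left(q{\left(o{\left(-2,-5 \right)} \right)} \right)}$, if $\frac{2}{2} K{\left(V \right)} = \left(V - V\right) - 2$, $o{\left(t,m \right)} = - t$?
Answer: $\frac{293144}{867} \approx 338.11$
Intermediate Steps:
$q{\left(Y \right)} = -15 - 5 Y$ ($q{\left(Y \right)} = \left(3 + Y\right) \left(-5\right) = -15 - 5 Y$)
$K{\left(V \right)} = -2$ ($K{\left(V \right)} = \left(V - V\right) - 2 = 0 - 2 = -2$)
$\left(\frac{-210 + 1175}{399 + 468} - -339\right) + K{\left(q{\left(o{\left(-2,-5 \right)} \right)} \right)} = \left(\frac{-210 + 1175}{399 + 468} - -339\right) - 2 = \left(\frac{965}{867} + 339\right) - 2 = \frac{294878}{867} - 2 = \frac{293144}{867}$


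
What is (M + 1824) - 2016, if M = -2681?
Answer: -2873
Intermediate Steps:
(M + 1824) - 2016 = (-2681 + 1824) - 2016 = -857 - 2016 = -2873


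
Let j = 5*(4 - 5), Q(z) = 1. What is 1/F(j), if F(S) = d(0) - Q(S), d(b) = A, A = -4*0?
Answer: -1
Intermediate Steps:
A = 0
d(b) = 0
j = -5 (j = 5*(-1) = -5)
F(S) = -1 (F(S) = 0 - 1*1 = 0 - 1 = -1)
1/F(j) = 1/(-1) = -1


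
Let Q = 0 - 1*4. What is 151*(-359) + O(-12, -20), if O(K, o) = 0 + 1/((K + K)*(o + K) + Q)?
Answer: -41415675/764 ≈ -54209.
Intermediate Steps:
Q = -4 (Q = 0 - 4 = -4)
O(K, o) = 1/(-4 + 2*K*(K + o)) (O(K, o) = 0 + 1/((K + K)*(o + K) - 4) = 0 + 1/((2*K)*(K + o) - 4) = 0 + 1/(2*K*(K + o) - 4) = 0 + 1/(-4 + 2*K*(K + o)) = 1/(-4 + 2*K*(K + o)))
151*(-359) + O(-12, -20) = 151*(-359) + 1/(2*(-2 + (-12)**2 - 12*(-20))) = -54209 + 1/(2*(-2 + 144 + 240)) = -54209 + (1/2)/382 = -54209 + (1/2)*(1/382) = -54209 + 1/764 = -41415675/764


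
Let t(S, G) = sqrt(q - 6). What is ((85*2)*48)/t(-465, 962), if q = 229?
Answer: 8160*sqrt(223)/223 ≈ 546.43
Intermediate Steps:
t(S, G) = sqrt(223) (t(S, G) = sqrt(229 - 6) = sqrt(223))
((85*2)*48)/t(-465, 962) = ((85*2)*48)/(sqrt(223)) = (170*48)*(sqrt(223)/223) = 8160*(sqrt(223)/223) = 8160*sqrt(223)/223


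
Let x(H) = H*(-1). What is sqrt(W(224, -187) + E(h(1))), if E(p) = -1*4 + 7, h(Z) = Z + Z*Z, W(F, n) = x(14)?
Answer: I*sqrt(11) ≈ 3.3166*I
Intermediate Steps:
x(H) = -H
W(F, n) = -14 (W(F, n) = -1*14 = -14)
h(Z) = Z + Z**2
E(p) = 3 (E(p) = -4 + 7 = 3)
sqrt(W(224, -187) + E(h(1))) = sqrt(-14 + 3) = sqrt(-11) = I*sqrt(11)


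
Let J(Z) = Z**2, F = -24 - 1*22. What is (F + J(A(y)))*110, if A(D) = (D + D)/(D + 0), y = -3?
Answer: -4620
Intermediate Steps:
A(D) = 2 (A(D) = (2*D)/D = 2)
F = -46 (F = -24 - 22 = -46)
(F + J(A(y)))*110 = (-46 + 2**2)*110 = (-46 + 4)*110 = -42*110 = -4620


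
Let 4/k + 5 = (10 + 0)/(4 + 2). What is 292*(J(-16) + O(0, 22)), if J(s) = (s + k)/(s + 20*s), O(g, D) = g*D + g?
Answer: 3139/210 ≈ 14.948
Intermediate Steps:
k = -6/5 (k = 4/(-5 + (10 + 0)/(4 + 2)) = 4/(-5 + 10/6) = 4/(-5 + 10*(1/6)) = 4/(-5 + 5/3) = 4/(-10/3) = 4*(-3/10) = -6/5 ≈ -1.2000)
O(g, D) = g + D*g (O(g, D) = D*g + g = g + D*g)
J(s) = (-6/5 + s)/(21*s) (J(s) = (s - 6/5)/(s + 20*s) = (-6/5 + s)/((21*s)) = (-6/5 + s)*(1/(21*s)) = (-6/5 + s)/(21*s))
292*(J(-16) + O(0, 22)) = 292*((1/105)*(-6 + 5*(-16))/(-16) + 0*(1 + 22)) = 292*((1/105)*(-1/16)*(-6 - 80) + 0*23) = 292*((1/105)*(-1/16)*(-86) + 0) = 292*(43/840 + 0) = 292*(43/840) = 3139/210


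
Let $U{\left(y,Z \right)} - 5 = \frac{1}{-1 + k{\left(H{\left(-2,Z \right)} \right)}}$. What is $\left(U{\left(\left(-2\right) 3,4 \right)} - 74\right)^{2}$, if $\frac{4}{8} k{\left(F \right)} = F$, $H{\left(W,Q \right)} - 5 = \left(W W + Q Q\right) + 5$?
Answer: $\frac{16564900}{3481} \approx 4758.7$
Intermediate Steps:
$H{\left(W,Q \right)} = 10 + Q^{2} + W^{2}$ ($H{\left(W,Q \right)} = 5 + \left(\left(W W + Q Q\right) + 5\right) = 5 + \left(\left(W^{2} + Q^{2}\right) + 5\right) = 5 + \left(\left(Q^{2} + W^{2}\right) + 5\right) = 5 + \left(5 + Q^{2} + W^{2}\right) = 10 + Q^{2} + W^{2}$)
$k{\left(F \right)} = 2 F$
$U{\left(y,Z \right)} = 5 + \frac{1}{27 + 2 Z^{2}}$ ($U{\left(y,Z \right)} = 5 + \frac{1}{-1 + 2 \left(10 + Z^{2} + \left(-2\right)^{2}\right)} = 5 + \frac{1}{-1 + 2 \left(10 + Z^{2} + 4\right)} = 5 + \frac{1}{-1 + 2 \left(14 + Z^{2}\right)} = 5 + \frac{1}{-1 + \left(28 + 2 Z^{2}\right)} = 5 + \frac{1}{27 + 2 Z^{2}}$)
$\left(U{\left(\left(-2\right) 3,4 \right)} - 74\right)^{2} = \left(\frac{2 \left(68 + 5 \cdot 4^{2}\right)}{27 + 2 \cdot 4^{2}} - 74\right)^{2} = \left(\frac{2 \left(68 + 5 \cdot 16\right)}{27 + 2 \cdot 16} - 74\right)^{2} = \left(\frac{2 \left(68 + 80\right)}{27 + 32} - 74\right)^{2} = \left(2 \cdot \frac{1}{59} \cdot 148 - 74\right)^{2} = \left(\frac{296}{59} - 74\right)^{2} = \left(- \frac{4070}{59}\right)^{2} = \frac{16564900}{3481}$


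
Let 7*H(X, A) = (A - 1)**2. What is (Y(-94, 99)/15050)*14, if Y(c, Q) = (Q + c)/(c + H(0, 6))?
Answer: -7/136095 ≈ -5.1435e-5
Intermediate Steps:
H(X, A) = (-1 + A)**2/7 (H(X, A) = (A - 1)**2/7 = (-1 + A)**2/7)
Y(c, Q) = (Q + c)/(25/7 + c) (Y(c, Q) = (Q + c)/(c + (-1 + 6)**2/7) = (Q + c)/(c + (1/7)*5**2) = (Q + c)/(c + (1/7)*25) = (Q + c)/(c + 25/7) = (Q + c)/(25/7 + c))
(Y(-94, 99)/15050)*14 = ((7*(99 - 94)/(25 + 7*(-94)))/15050)*14 = ((7*5/(25 - 658))*(1/15050))*14 = ((7*5/(-633))*(1/15050))*14 = ((7*(-1/633)*5)*(1/15050))*14 = -35/633*1/15050*14 = -1/272190*14 = -7/136095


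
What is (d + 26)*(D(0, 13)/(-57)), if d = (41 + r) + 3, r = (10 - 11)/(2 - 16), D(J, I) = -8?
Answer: 1308/133 ≈ 9.8346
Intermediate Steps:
r = 1/14 (r = -1/(-14) = -1*(-1/14) = 1/14 ≈ 0.071429)
d = 617/14 (d = (41 + 1/14) + 3 = 575/14 + 3 = 617/14 ≈ 44.071)
(d + 26)*(D(0, 13)/(-57)) = (617/14 + 26)*(-8/(-57)) = 981*(-8*(-1/57))/14 = (981/14)*(8/57) = 1308/133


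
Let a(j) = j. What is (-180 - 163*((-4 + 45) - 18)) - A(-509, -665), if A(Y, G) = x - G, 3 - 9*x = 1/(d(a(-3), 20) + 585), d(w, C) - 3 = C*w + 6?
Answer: -22080365/4806 ≈ -4594.3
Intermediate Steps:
d(w, C) = 9 + C*w (d(w, C) = 3 + (C*w + 6) = 3 + (6 + C*w) = 9 + C*w)
x = 1601/4806 (x = ⅓ - 1/(9*((9 + 20*(-3)) + 585)) = ⅓ - 1/(9*((9 - 60) + 585)) = ⅓ - 1/(9*(-51 + 585)) = ⅓ - ⅑/534 = ⅓ - ⅑*1/534 = ⅓ - 1/4806 = 1601/4806 ≈ 0.33313)
A(Y, G) = 1601/4806 - G
(-180 - 163*((-4 + 45) - 18)) - A(-509, -665) = (-180 - 163*((-4 + 45) - 18)) - (1601/4806 - 1*(-665)) = (-180 - 163*(41 - 18)) - (1601/4806 + 665) = (-180 - 163*23) - 1*3197591/4806 = (-180 - 3749) - 3197591/4806 = -3929 - 3197591/4806 = -22080365/4806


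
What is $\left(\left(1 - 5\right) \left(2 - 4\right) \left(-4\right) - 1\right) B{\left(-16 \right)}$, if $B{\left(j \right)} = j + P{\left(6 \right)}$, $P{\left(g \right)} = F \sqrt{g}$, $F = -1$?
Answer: $528 + 33 \sqrt{6} \approx 608.83$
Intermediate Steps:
$P{\left(g \right)} = - \sqrt{g}$
$B{\left(j \right)} = j - \sqrt{6}$
$\left(\left(1 - 5\right) \left(2 - 4\right) \left(-4\right) - 1\right) B{\left(-16 \right)} = \left(\left(1 - 5\right) \left(2 - 4\right) \left(-4\right) - 1\right) \left(-16 - \sqrt{6}\right) = \left(\left(1 - 5\right) \left(-2\right) \left(-4\right) - 1\right) \left(-16 - \sqrt{6}\right) = \left(\left(-4\right) \left(-2\right) \left(-4\right) - 1\right) \left(-16 - \sqrt{6}\right) = \left(8 \left(-4\right) - 1\right) \left(-16 - \sqrt{6}\right) = \left(-32 - 1\right) \left(-16 - \sqrt{6}\right) = - 33 \left(-16 - \sqrt{6}\right) = 528 + 33 \sqrt{6}$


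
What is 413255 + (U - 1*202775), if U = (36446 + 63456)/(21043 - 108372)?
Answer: 1670991638/7939 ≈ 2.1048e+5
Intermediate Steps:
U = -9082/7939 (U = 99902/(-87329) = 99902*(-1/87329) = -9082/7939 ≈ -1.1440)
413255 + (U - 1*202775) = 413255 + (-9082/7939 - 1*202775) = 413255 + (-9082/7939 - 202775) = 413255 - 1609839807/7939 = 1670991638/7939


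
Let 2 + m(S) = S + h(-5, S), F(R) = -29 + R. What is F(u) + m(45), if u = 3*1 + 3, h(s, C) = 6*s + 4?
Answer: -6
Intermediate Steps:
h(s, C) = 4 + 6*s
u = 6 (u = 3 + 3 = 6)
m(S) = -28 + S (m(S) = -2 + (S + (4 + 6*(-5))) = -2 + (S + (4 - 30)) = -2 + (S - 26) = -2 + (-26 + S) = -28 + S)
F(u) + m(45) = (-29 + 6) + (-28 + 45) = -23 + 17 = -6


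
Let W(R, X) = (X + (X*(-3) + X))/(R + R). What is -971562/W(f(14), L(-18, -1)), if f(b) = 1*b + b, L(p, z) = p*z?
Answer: 9067912/3 ≈ 3.0226e+6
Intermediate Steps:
f(b) = 2*b (f(b) = b + b = 2*b)
W(R, X) = -X/(2*R) (W(R, X) = (X + (-3*X + X))/((2*R)) = (X - 2*X)*(1/(2*R)) = (-X)*(1/(2*R)) = -X/(2*R))
-971562/W(f(14), L(-18, -1)) = -971562/((-(-18*(-1))/(2*(2*14)))) = -971562/((-1/2*18/28)) = -971562/((-1/2*18*1/28)) = -971562/(-9/28) = -971562*(-28/9) = 9067912/3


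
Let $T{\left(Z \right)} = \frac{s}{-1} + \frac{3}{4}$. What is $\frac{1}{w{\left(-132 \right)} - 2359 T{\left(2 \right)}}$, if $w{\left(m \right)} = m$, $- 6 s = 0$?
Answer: $- \frac{4}{7605} \approx -0.00052597$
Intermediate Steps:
$s = 0$ ($s = \left(- \frac{1}{6}\right) 0 = 0$)
$T{\left(Z \right)} = \frac{3}{4}$ ($T{\left(Z \right)} = \frac{0}{-1} + \frac{3}{4} = 0 \left(-1\right) + 3 \cdot \frac{1}{4} = 0 + \frac{3}{4} = \frac{3}{4}$)
$\frac{1}{w{\left(-132 \right)} - 2359 T{\left(2 \right)}} = \frac{1}{-132 - \frac{7077}{4}} = \frac{1}{- \frac{7605}{4}} = - \frac{4}{7605}$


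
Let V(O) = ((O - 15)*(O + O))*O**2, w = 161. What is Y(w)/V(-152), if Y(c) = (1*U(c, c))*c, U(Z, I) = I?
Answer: 25921/1172943872 ≈ 2.2099e-5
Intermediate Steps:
Y(c) = c**2 (Y(c) = (1*c)*c = c*c = c**2)
V(O) = 2*O**3*(-15 + O) (V(O) = ((-15 + O)*(2*O))*O**2 = (2*O*(-15 + O))*O**2 = 2*O**3*(-15 + O))
Y(w)/V(-152) = 161**2/((2*(-152)**3*(-15 - 152))) = 25921/((2*(-3511808)*(-167))) = 25921/1172943872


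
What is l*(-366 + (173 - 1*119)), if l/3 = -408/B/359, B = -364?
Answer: -7344/2513 ≈ -2.9224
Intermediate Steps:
l = 306/32669 (l = 3*(-408/(-364)/359) = 3*(-408*(-1/364)*(1/359)) = 3*((102/91)*(1/359)) = 3*(102/32669) = 306/32669 ≈ 0.0093667)
l*(-366 + (173 - 1*119)) = 306*(-366 + (173 - 1*119))/32669 = 306*(-366 + (173 - 119))/32669 = 306*(-366 + 54)/32669 = (306/32669)*(-312) = -7344/2513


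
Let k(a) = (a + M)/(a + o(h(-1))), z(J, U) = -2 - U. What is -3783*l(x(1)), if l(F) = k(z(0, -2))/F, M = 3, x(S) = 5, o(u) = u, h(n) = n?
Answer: 11349/5 ≈ 2269.8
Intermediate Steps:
k(a) = (3 + a)/(-1 + a) (k(a) = (a + 3)/(a - 1) = (3 + a)/(-1 + a))
l(F) = -3/F (l(F) = ((3 + (-2 - 1*(-2)))/(-1 + (-2 - 1*(-2))))/F = ((3 + (-2 + 2))/(-1 + (-2 + 2)))/F = ((3 + 0)/(-1 + 0))/F = (3/(-1))/F = (-1*3)/F = -3/F)
-3783*l(x(1)) = -(-11349)/5 = -3783*(-⅗) = 11349/5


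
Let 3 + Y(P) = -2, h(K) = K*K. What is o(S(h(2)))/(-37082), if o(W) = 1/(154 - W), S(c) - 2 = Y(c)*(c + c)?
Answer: -1/7119744 ≈ -1.4045e-7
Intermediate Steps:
h(K) = K²
Y(P) = -5 (Y(P) = -3 - 2 = -5)
S(c) = 2 - 10*c (S(c) = 2 - 5*(c + c) = 2 - 10*c)
o(S(h(2)))/(-37082) = -1/(-154 + (2 - 10*2²))/(-37082) = -1/(-154 + (2 - 10*4))*(-1/37082) = -1/(-154 + (2 - 40))*(-1/37082) = -1/(-154 - 38)*(-1/37082) = -1/(-192)*(-1/37082) = -1*(-1/192)*(-1/37082) = (1/192)*(-1/37082) = -1/7119744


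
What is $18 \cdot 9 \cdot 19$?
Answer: $3078$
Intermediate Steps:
$18 \cdot 9 \cdot 19 = 162 \cdot 19 = 3078$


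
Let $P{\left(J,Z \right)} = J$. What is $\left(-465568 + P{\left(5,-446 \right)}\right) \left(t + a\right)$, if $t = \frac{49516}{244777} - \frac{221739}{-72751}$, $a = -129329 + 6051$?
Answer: $\frac{7684409882349477557}{133893019} \approx 5.7392 \cdot 10^{10}$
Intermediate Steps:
$a = -123278$
$t = \frac{435180043}{133893019}$ ($t = 49516 \cdot \frac{1}{244777} - - \frac{31677}{10393} = \frac{49516}{244777} + \frac{31677}{10393} = \frac{435180043}{133893019} \approx 3.2502$)
$\left(-465568 + P{\left(5,-446 \right)}\right) \left(t + a\right) = \left(-465568 + 5\right) \left(\frac{435180043}{133893019} - 123278\right) = \left(-465563\right) \left(- \frac{16505628416239}{133893019}\right) = \frac{7684409882349477557}{133893019}$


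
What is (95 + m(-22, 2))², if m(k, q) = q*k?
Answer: 2601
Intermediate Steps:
m(k, q) = k*q
(95 + m(-22, 2))² = (95 - 22*2)² = (95 - 44)² = 51² = 2601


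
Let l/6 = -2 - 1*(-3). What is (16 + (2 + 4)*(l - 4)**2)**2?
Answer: 1600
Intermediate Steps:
l = 6 (l = 6*(-2 - 1*(-3)) = 6*(-2 + 3) = 6*1 = 6)
(16 + (2 + 4)*(l - 4)**2)**2 = (16 + (2 + 4)*(6 - 4)**2)**2 = (16 + 6*2**2)**2 = (16 + 6*4)**2 = (16 + 24)**2 = 40**2 = 1600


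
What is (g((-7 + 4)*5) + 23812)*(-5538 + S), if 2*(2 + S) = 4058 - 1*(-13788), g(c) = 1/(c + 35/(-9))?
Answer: 805558169/10 ≈ 8.0556e+7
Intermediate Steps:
g(c) = 1/(-35/9 + c) (g(c) = 1/(c + 35*(-⅑)) = 1/(c - 35/9) = 1/(-35/9 + c))
S = 8921 (S = -2 + (4058 - 1*(-13788))/2 = -2 + (4058 + 13788)/2 = -2 + (½)*17846 = -2 + 8923 = 8921)
(g((-7 + 4)*5) + 23812)*(-5538 + S) = (9/(-35 + 9*((-7 + 4)*5)) + 23812)*(-5538 + 8921) = (9/(-35 + 9*(-3*5)) + 23812)*3383 = (9/(-35 + 9*(-15)) + 23812)*3383 = (9/(-35 - 135) + 23812)*3383 = (9/(-170) + 23812)*3383 = (9*(-1/170) + 23812)*3383 = (-9/170 + 23812)*3383 = (4048031/170)*3383 = 805558169/10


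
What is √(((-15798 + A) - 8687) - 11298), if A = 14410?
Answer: I*√21373 ≈ 146.2*I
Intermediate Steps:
√(((-15798 + A) - 8687) - 11298) = √(((-15798 + 14410) - 8687) - 11298) = √((-1388 - 8687) - 11298) = √(-10075 - 11298) = √(-21373) = I*√21373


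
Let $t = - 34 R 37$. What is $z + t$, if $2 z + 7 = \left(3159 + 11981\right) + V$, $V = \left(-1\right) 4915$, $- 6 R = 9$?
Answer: $6996$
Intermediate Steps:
$R = - \frac{3}{2}$ ($R = \left(- \frac{1}{6}\right) 9 = - \frac{3}{2} \approx -1.5$)
$t = 1887$ ($t = \left(-34\right) \left(- \frac{3}{2}\right) 37 = 51 \cdot 37 = 1887$)
$V = -4915$
$z = 5109$ ($z = - \frac{7}{2} + \frac{\left(3159 + 11981\right) - 4915}{2} = - \frac{7}{2} + \frac{15140 - 4915}{2} = - \frac{7}{2} + \frac{1}{2} \cdot 10225 = - \frac{7}{2} + \frac{10225}{2} = 5109$)
$z + t = 5109 + 1887 = 6996$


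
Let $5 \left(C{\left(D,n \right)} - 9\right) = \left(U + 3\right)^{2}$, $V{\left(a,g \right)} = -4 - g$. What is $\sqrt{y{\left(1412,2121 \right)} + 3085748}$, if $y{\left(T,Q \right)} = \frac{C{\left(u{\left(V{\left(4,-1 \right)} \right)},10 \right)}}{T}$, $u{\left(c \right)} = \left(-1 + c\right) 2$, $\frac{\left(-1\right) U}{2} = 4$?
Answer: $\frac{\sqrt{1538047895070}}{706} \approx 1756.6$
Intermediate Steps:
$U = -8$ ($U = \left(-2\right) 4 = -8$)
$u{\left(c \right)} = -2 + 2 c$
$C{\left(D,n \right)} = 14$ ($C{\left(D,n \right)} = 9 + \frac{\left(-8 + 3\right)^{2}}{5} = 9 + \frac{\left(-5\right)^{2}}{5} = 9 + \frac{1}{5} \cdot 25 = 9 + 5 = 14$)
$y{\left(T,Q \right)} = \frac{14}{T}$
$\sqrt{y{\left(1412,2121 \right)} + 3085748} = \sqrt{\frac{14}{1412} + 3085748} = \sqrt{14 \cdot \frac{1}{1412} + 3085748} = \sqrt{\frac{7}{706} + 3085748} = \sqrt{\frac{2178538095}{706}} = \frac{\sqrt{1538047895070}}{706}$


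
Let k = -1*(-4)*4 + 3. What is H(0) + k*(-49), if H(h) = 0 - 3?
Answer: -934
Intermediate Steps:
k = 19 (k = 4*4 + 3 = 16 + 3 = 19)
H(h) = -3
H(0) + k*(-49) = -3 + 19*(-49) = -3 - 931 = -934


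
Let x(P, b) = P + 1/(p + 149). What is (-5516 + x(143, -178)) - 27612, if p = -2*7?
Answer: -4452974/135 ≈ -32985.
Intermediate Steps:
p = -14
x(P, b) = 1/135 + P (x(P, b) = P + 1/(-14 + 149) = P + 1/135 = 1/135 + P)
(-5516 + x(143, -178)) - 27612 = (-5516 + (1/135 + 143)) - 27612 = (-5516 + 19306/135) - 27612 = -725354/135 - 27612 = -4452974/135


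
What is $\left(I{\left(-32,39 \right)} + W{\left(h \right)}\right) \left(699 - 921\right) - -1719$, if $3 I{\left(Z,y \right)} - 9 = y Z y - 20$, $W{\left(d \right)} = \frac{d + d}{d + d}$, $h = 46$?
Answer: $3604039$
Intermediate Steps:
$W{\left(d \right)} = 1$ ($W{\left(d \right)} = \frac{2 d}{2 d} = 2 d \frac{1}{2 d} = 1$)
$I{\left(Z,y \right)} = - \frac{11}{3} + \frac{Z y^{2}}{3}$ ($I{\left(Z,y \right)} = 3 + \frac{y Z y - 20}{3} = 3 + \frac{Z y y - 20}{3} = 3 + \frac{Z y^{2} - 20}{3} = 3 + \frac{-20 + Z y^{2}}{3} = 3 + \left(- \frac{20}{3} + \frac{Z y^{2}}{3}\right) = - \frac{11}{3} + \frac{Z y^{2}}{3}$)
$\left(I{\left(-32,39 \right)} + W{\left(h \right)}\right) \left(699 - 921\right) - -1719 = \left(\left(- \frac{11}{3} + \frac{1}{3} \left(-32\right) 39^{2}\right) + 1\right) \left(699 - 921\right) - -1719 = \left(\left(- \frac{11}{3} + \frac{1}{3} \left(-32\right) 1521\right) + 1\right) \left(-222\right) + 1719 = \left(\left(- \frac{11}{3} - 16224\right) + 1\right) \left(-222\right) + 1719 = \left(- \frac{48683}{3} + 1\right) \left(-222\right) + 1719 = \left(- \frac{48680}{3}\right) \left(-222\right) + 1719 = 3602320 + 1719 = 3604039$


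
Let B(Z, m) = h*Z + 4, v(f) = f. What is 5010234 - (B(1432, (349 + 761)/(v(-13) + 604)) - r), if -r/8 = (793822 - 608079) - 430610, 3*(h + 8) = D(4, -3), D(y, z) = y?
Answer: 20936138/3 ≈ 6.9787e+6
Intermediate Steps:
h = -20/3 (h = -8 + (1/3)*4 = -8 + 4/3 = -20/3 ≈ -6.6667)
r = 1958936 (r = -8*((793822 - 608079) - 430610) = -8*(185743 - 430610) = -8*(-244867) = 1958936)
B(Z, m) = 4 - 20*Z/3 (B(Z, m) = -20*Z/3 + 4 = 4 - 20*Z/3)
5010234 - (B(1432, (349 + 761)/(v(-13) + 604)) - r) = 5010234 - ((4 - 20/3*1432) - 1*1958936) = 5010234 - ((4 - 28640/3) - 1958936) = 5010234 - (-28628/3 - 1958936) = 5010234 - 1*(-5905436/3) = 5010234 + 5905436/3 = 20936138/3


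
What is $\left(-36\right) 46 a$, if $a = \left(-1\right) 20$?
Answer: $33120$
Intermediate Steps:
$a = -20$
$\left(-36\right) 46 a = \left(-36\right) 46 \left(-20\right) = \left(-1656\right) \left(-20\right) = 33120$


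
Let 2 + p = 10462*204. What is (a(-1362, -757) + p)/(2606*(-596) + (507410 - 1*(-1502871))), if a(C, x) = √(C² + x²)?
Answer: 2134246/457105 + √2428093/457105 ≈ 4.6725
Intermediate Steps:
p = 2134246 (p = -2 + 10462*204 = -2 + 2134248 = 2134246)
(a(-1362, -757) + p)/(2606*(-596) + (507410 - 1*(-1502871))) = (√((-1362)² + (-757)²) + 2134246)/(2606*(-596) + (507410 - 1*(-1502871))) = (√(1855044 + 573049) + 2134246)/(-1553176 + (507410 + 1502871)) = (√2428093 + 2134246)/(-1553176 + 2010281) = (2134246 + √2428093)/457105 = (2134246 + √2428093)*(1/457105) = 2134246/457105 + √2428093/457105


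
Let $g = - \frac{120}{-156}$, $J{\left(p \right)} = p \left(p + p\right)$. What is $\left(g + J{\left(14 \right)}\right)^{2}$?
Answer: $\frac{26071236}{169} \approx 1.5427 \cdot 10^{5}$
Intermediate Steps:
$J{\left(p \right)} = 2 p^{2}$ ($J{\left(p \right)} = p 2 p = 2 p^{2}$)
$g = \frac{10}{13}$ ($g = \left(-120\right) \left(- \frac{1}{156}\right) = \frac{10}{13} \approx 0.76923$)
$\left(g + J{\left(14 \right)}\right)^{2} = \left(\frac{10}{13} + 2 \cdot 14^{2}\right)^{2} = \left(\frac{10}{13} + 2 \cdot 196\right)^{2} = \left(\frac{10}{13} + 392\right)^{2} = \left(\frac{5106}{13}\right)^{2} = \frac{26071236}{169}$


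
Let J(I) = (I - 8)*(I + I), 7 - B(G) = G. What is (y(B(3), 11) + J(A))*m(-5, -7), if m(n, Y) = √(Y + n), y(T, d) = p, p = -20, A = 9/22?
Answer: -6343*I*√3/121 ≈ -90.797*I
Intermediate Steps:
B(G) = 7 - G
A = 9/22 (A = 9*(1/22) = 9/22 ≈ 0.40909)
y(T, d) = -20
J(I) = 2*I*(-8 + I) (J(I) = (-8 + I)*(2*I) = 2*I*(-8 + I))
(y(B(3), 11) + J(A))*m(-5, -7) = (-20 + 2*(9/22)*(-8 + 9/22))*√(-7 - 5) = (-20 + 2*(9/22)*(-167/22))*√(-12) = (-20 - 1503/242)*(2*I*√3) = -6343*I*√3/121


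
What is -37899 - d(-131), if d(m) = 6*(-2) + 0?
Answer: -37887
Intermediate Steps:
d(m) = -12 (d(m) = -12 + 0 = -12)
-37899 - d(-131) = -37899 - 1*(-12) = -37899 + 12 = -37887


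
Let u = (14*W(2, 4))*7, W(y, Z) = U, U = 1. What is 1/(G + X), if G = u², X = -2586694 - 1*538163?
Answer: -1/3115253 ≈ -3.2100e-7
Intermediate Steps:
W(y, Z) = 1
u = 98 (u = (14*1)*7 = 14*7 = 98)
X = -3124857 (X = -2586694 - 538163 = -3124857)
G = 9604 (G = 98² = 9604)
1/(G + X) = 1/(9604 - 3124857) = 1/(-3115253) = -1/3115253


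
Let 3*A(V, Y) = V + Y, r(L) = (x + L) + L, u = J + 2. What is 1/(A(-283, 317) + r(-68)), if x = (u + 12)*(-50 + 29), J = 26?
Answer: -3/2894 ≈ -0.0010366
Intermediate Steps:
u = 28 (u = 26 + 2 = 28)
x = -840 (x = (28 + 12)*(-50 + 29) = 40*(-21) = -840)
r(L) = -840 + 2*L (r(L) = (-840 + L) + L = -840 + 2*L)
A(V, Y) = V/3 + Y/3 (A(V, Y) = (V + Y)/3 = V/3 + Y/3)
1/(A(-283, 317) + r(-68)) = 1/(((⅓)*(-283) + (⅓)*317) + (-840 + 2*(-68))) = 1/((-283/3 + 317/3) + (-840 - 136)) = 1/(34/3 - 976) = 1/(-2894/3) = -3/2894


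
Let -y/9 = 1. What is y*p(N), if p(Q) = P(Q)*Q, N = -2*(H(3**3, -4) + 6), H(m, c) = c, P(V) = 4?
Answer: 144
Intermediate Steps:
y = -9 (y = -9*1 = -9)
N = -4 (N = -2*(-4 + 6) = -2*2 = -4)
p(Q) = 4*Q
y*p(N) = -36*(-4) = -9*(-16) = 144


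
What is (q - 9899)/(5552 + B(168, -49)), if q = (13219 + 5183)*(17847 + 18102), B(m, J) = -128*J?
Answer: 661523599/11824 ≈ 55948.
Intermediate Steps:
q = 661533498 (q = 18402*35949 = 661533498)
(q - 9899)/(5552 + B(168, -49)) = (661533498 - 9899)/(5552 - 128*(-49)) = 661523599/(5552 + 6272) = 661523599/11824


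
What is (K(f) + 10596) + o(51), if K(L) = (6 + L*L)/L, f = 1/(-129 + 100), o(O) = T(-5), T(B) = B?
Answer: 302092/29 ≈ 10417.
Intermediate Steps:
o(O) = -5
f = -1/29 (f = 1/(-29) = -1/29 ≈ -0.034483)
K(L) = (6 + L²)/L
(K(f) + 10596) + o(51) = ((-1/29 + 6/(-1/29)) + 10596) - 5 = ((-1/29 + 6*(-29)) + 10596) - 5 = ((-1/29 - 174) + 10596) - 5 = (-5047/29 + 10596) - 5 = 302237/29 - 5 = 302092/29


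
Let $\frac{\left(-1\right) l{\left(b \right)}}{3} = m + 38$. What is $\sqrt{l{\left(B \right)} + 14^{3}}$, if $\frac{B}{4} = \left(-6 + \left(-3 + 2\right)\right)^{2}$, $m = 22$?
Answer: $2 \sqrt{641} \approx 50.636$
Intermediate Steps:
$B = 196$ ($B = 4 \left(-6 + \left(-3 + 2\right)\right)^{2} = 4 \left(-6 - 1\right)^{2} = 4 \left(-7\right)^{2} = 4 \cdot 49 = 196$)
$l{\left(b \right)} = -180$ ($l{\left(b \right)} = - 3 \left(22 + 38\right) = \left(-3\right) 60 = -180$)
$\sqrt{l{\left(B \right)} + 14^{3}} = \sqrt{-180 + 14^{3}} = \sqrt{-180 + 2744} = \sqrt{2564} = 2 \sqrt{641}$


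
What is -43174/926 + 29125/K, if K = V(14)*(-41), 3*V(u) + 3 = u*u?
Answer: -211272556/3663719 ≈ -57.666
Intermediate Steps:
V(u) = -1 + u²/3 (V(u) = -1 + (u*u)/3 = -1 + u²/3)
K = -7913/3 (K = (-1 + (⅓)*14²)*(-41) = (-1 + (⅓)*196)*(-41) = (-1 + 196/3)*(-41) = (193/3)*(-41) = -7913/3 ≈ -2637.7)
-43174/926 + 29125/K = -43174/926 + 29125/(-7913/3) = -43174*1/926 + 29125*(-3/7913) = -21587/463 - 87375/7913 = -211272556/3663719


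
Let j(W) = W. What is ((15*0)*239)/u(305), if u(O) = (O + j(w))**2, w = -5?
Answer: 0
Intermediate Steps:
u(O) = (-5 + O)**2 (u(O) = (O - 5)**2 = (-5 + O)**2)
((15*0)*239)/u(305) = ((15*0)*239)/((-5 + 305)**2) = (0*239)/(300**2) = 0/90000 = 0*(1/90000) = 0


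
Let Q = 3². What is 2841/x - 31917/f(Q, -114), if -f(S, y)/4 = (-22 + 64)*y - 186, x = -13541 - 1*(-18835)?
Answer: -18740677/17554904 ≈ -1.0675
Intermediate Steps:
Q = 9
x = 5294 (x = -13541 + 18835 = 5294)
f(S, y) = 744 - 168*y (f(S, y) = -4*((-22 + 64)*y - 186) = -4*(42*y - 186) = -4*(-186 + 42*y) = 744 - 168*y)
2841/x - 31917/f(Q, -114) = 2841/5294 - 31917/(744 - 168*(-114)) = 2841*(1/5294) - 31917/(744 + 19152) = 2841/5294 - 31917/19896 = 2841/5294 - 31917*1/19896 = 2841/5294 - 10639/6632 = -18740677/17554904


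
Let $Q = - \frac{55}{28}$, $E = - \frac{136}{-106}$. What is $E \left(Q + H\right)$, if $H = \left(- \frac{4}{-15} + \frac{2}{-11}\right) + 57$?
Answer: $\frac{4329169}{61215} \approx 70.721$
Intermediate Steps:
$E = \frac{68}{53}$ ($E = \left(-136\right) \left(- \frac{1}{106}\right) = \frac{68}{53} \approx 1.283$)
$Q = - \frac{55}{28}$ ($Q = \left(-55\right) \frac{1}{28} = - \frac{55}{28} \approx -1.9643$)
$H = \frac{9419}{165}$ ($H = \left(\left(-4\right) \left(- \frac{1}{15}\right) + 2 \left(- \frac{1}{11}\right)\right) + 57 = \left(\frac{4}{15} - \frac{2}{11}\right) + 57 = \frac{14}{165} + 57 = \frac{9419}{165} \approx 57.085$)
$E \left(Q + H\right) = \frac{68 \left(- \frac{55}{28} + \frac{9419}{165}\right)}{53} = \frac{68}{53} \cdot \frac{254657}{4620} = \frac{4329169}{61215}$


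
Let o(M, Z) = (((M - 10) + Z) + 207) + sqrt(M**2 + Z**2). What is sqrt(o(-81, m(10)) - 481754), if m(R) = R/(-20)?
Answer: sqrt(-1926554 + 2*sqrt(26245))/2 ≈ 693.94*I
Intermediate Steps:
m(R) = -R/20 (m(R) = R*(-1/20) = -R/20)
o(M, Z) = 197 + M + Z + sqrt(M**2 + Z**2) (o(M, Z) = (((-10 + M) + Z) + 207) + sqrt(M**2 + Z**2) = ((-10 + M + Z) + 207) + sqrt(M**2 + Z**2) = (197 + M + Z) + sqrt(M**2 + Z**2) = 197 + M + Z + sqrt(M**2 + Z**2))
sqrt(o(-81, m(10)) - 481754) = sqrt((197 - 81 - 1/20*10 + sqrt((-81)**2 + (-1/20*10)**2)) - 481754) = sqrt((197 - 81 - 1/2 + sqrt(6561 + (-1/2)**2)) - 481754) = sqrt((197 - 81 - 1/2 + sqrt(6561 + 1/4)) - 481754) = sqrt((197 - 81 - 1/2 + sqrt(26245/4)) - 481754) = sqrt((197 - 81 - 1/2 + sqrt(26245)/2) - 481754) = sqrt((231/2 + sqrt(26245)/2) - 481754) = sqrt(-963277/2 + sqrt(26245)/2)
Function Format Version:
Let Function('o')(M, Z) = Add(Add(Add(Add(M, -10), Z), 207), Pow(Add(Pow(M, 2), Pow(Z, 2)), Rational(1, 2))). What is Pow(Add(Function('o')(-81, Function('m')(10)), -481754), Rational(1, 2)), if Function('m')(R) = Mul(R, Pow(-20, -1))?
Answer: Mul(Rational(1, 2), Pow(Add(-1926554, Mul(2, Pow(26245, Rational(1, 2)))), Rational(1, 2))) ≈ Mul(693.94, I)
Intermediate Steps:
Function('m')(R) = Mul(Rational(-1, 20), R) (Function('m')(R) = Mul(R, Rational(-1, 20)) = Mul(Rational(-1, 20), R))
Function('o')(M, Z) = Add(197, M, Z, Pow(Add(Pow(M, 2), Pow(Z, 2)), Rational(1, 2))) (Function('o')(M, Z) = Add(Add(Add(Add(-10, M), Z), 207), Pow(Add(Pow(M, 2), Pow(Z, 2)), Rational(1, 2))) = Add(Add(Add(-10, M, Z), 207), Pow(Add(Pow(M, 2), Pow(Z, 2)), Rational(1, 2))) = Add(Add(197, M, Z), Pow(Add(Pow(M, 2), Pow(Z, 2)), Rational(1, 2))) = Add(197, M, Z, Pow(Add(Pow(M, 2), Pow(Z, 2)), Rational(1, 2))))
Pow(Add(Function('o')(-81, Function('m')(10)), -481754), Rational(1, 2)) = Pow(Add(Add(197, -81, Mul(Rational(-1, 20), 10), Pow(Add(Pow(-81, 2), Pow(Mul(Rational(-1, 20), 10), 2)), Rational(1, 2))), -481754), Rational(1, 2)) = Pow(Add(Add(197, -81, Rational(-1, 2), Pow(Add(6561, Pow(Rational(-1, 2), 2)), Rational(1, 2))), -481754), Rational(1, 2)) = Pow(Add(Add(197, -81, Rational(-1, 2), Pow(Add(6561, Rational(1, 4)), Rational(1, 2))), -481754), Rational(1, 2)) = Pow(Add(Add(197, -81, Rational(-1, 2), Pow(Rational(26245, 4), Rational(1, 2))), -481754), Rational(1, 2)) = Pow(Add(Add(197, -81, Rational(-1, 2), Mul(Rational(1, 2), Pow(26245, Rational(1, 2)))), -481754), Rational(1, 2)) = Pow(Add(Add(Rational(231, 2), Mul(Rational(1, 2), Pow(26245, Rational(1, 2)))), -481754), Rational(1, 2)) = Pow(Add(Rational(-963277, 2), Mul(Rational(1, 2), Pow(26245, Rational(1, 2)))), Rational(1, 2))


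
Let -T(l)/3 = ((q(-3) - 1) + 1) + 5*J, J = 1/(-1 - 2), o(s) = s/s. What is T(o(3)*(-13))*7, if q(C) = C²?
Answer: -154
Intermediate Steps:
o(s) = 1
J = -⅓ (J = 1/(-3) = -⅓ ≈ -0.33333)
T(l) = -22 (T(l) = -3*((((-3)² - 1) + 1) + 5*(-⅓)) = -3*(((9 - 1) + 1) - 5/3) = -3*((8 + 1) - 5/3) = -3*(9 - 5/3) = -3*22/3 = -22)
T(o(3)*(-13))*7 = -22*7 = -154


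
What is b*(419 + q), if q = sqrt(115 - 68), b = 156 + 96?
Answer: 105588 + 252*sqrt(47) ≈ 1.0732e+5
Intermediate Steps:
b = 252
q = sqrt(47) ≈ 6.8557
b*(419 + q) = 252*(419 + sqrt(47)) = 105588 + 252*sqrt(47)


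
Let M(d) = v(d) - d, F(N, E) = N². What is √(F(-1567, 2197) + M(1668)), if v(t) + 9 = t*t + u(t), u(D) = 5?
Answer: √5236041 ≈ 2288.2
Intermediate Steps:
v(t) = -4 + t² (v(t) = -9 + (t*t + 5) = -9 + (t² + 5) = -9 + (5 + t²) = -4 + t²)
M(d) = -4 + d² - d (M(d) = (-4 + d²) - d = -4 + d² - d)
√(F(-1567, 2197) + M(1668)) = √((-1567)² + (-4 + 1668² - 1*1668)) = √(2455489 + (-4 + 2782224 - 1668)) = √(2455489 + 2780552) = √5236041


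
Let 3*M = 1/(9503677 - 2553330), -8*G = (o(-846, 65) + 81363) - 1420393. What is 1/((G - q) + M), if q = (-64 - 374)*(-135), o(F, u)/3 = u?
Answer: 166808328/18052727042603 ≈ 9.2401e-6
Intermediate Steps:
o(F, u) = 3*u
q = 59130 (q = -438*(-135) = 59130)
G = 1338835/8 (G = -((3*65 + 81363) - 1420393)/8 = -((195 + 81363) - 1420393)/8 = -(81558 - 1420393)/8 = -⅛*(-1338835) = 1338835/8 ≈ 1.6735e+5)
M = 1/20851041 (M = 1/(3*(9503677 - 2553330)) = (⅓)/6950347 = (⅓)*(1/6950347) = 1/20851041 ≈ 4.7959e-8)
1/((G - q) + M) = 1/((1338835/8 - 1*59130) + 1/20851041) = 1/((1338835/8 - 59130) + 1/20851041) = 1/(865795/8 + 1/20851041) = 1/(18052727042603/166808328) = 166808328/18052727042603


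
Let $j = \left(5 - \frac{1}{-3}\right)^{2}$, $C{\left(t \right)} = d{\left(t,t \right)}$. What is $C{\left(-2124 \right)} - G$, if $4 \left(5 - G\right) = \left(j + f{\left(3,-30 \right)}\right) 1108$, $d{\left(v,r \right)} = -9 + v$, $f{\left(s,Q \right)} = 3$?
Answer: $\frac{59149}{9} \approx 6572.1$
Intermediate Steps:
$C{\left(t \right)} = -9 + t$
$j = \frac{256}{9}$ ($j = \left(5 - - \frac{1}{3}\right)^{2} = \left(5 + \frac{1}{3}\right)^{2} = \left(\frac{16}{3}\right)^{2} = \frac{256}{9} \approx 28.444$)
$G = - \frac{78346}{9}$ ($G = 5 - \frac{\left(\frac{256}{9} + 3\right) 1108}{4} = 5 - \frac{\frac{283}{9} \cdot 1108}{4} = 5 - \frac{78391}{9} = - \frac{78346}{9} \approx -8705.1$)
$C{\left(-2124 \right)} - G = \left(-9 - 2124\right) - - \frac{78346}{9} = -2133 + \frac{78346}{9} = \frac{59149}{9}$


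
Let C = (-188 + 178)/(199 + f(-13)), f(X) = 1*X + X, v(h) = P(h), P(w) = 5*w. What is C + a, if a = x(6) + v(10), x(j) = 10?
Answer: 10370/173 ≈ 59.942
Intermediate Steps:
v(h) = 5*h
f(X) = 2*X (f(X) = X + X = 2*X)
C = -10/173 (C = (-188 + 178)/(199 + 2*(-13)) = -10/(199 - 26) = -10/173 ≈ -0.057803)
a = 60 (a = 10 + 5*10 = 10 + 50 = 60)
C + a = -10/173 + 60 = 10370/173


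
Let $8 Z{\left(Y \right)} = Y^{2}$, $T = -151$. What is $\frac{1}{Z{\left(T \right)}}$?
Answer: $\frac{8}{22801} \approx 0.00035086$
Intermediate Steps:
$Z{\left(Y \right)} = \frac{Y^{2}}{8}$
$\frac{1}{Z{\left(T \right)}} = \frac{1}{\frac{1}{8} \left(-151\right)^{2}} = \frac{1}{\frac{1}{8} \cdot 22801} = \frac{1}{\frac{22801}{8}} = \frac{8}{22801}$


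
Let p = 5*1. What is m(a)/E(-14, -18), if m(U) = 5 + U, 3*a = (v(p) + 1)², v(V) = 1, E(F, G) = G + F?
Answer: -19/96 ≈ -0.19792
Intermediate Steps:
p = 5
E(F, G) = F + G
a = 4/3 (a = (1 + 1)²/3 = (⅓)*2² = (⅓)*4 = 4/3 ≈ 1.3333)
m(a)/E(-14, -18) = (5 + 4/3)/(-14 - 18) = (19/3)/(-32) = (19/3)*(-1/32) = -19/96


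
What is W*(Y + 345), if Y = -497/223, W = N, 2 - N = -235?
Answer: 18115806/223 ≈ 81237.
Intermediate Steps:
N = 237 (N = 2 - 1*(-235) = 2 + 235 = 237)
W = 237
Y = -497/223 (Y = -497*1/223 = -497/223 ≈ -2.2287)
W*(Y + 345) = 237*(-497/223 + 345) = 237*(76438/223) = 18115806/223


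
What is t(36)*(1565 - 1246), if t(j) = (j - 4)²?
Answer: 326656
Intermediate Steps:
t(j) = (-4 + j)²
t(36)*(1565 - 1246) = (-4 + 36)²*(1565 - 1246) = 32²*319 = 1024*319 = 326656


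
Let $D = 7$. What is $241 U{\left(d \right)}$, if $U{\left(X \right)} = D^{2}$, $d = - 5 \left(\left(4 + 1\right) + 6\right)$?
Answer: $11809$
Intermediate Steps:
$d = -55$ ($d = - 5 \left(5 + 6\right) = \left(-5\right) 11 = -55$)
$U{\left(X \right)} = 49$ ($U{\left(X \right)} = 7^{2} = 49$)
$241 U{\left(d \right)} = 241 \cdot 49 = 11809$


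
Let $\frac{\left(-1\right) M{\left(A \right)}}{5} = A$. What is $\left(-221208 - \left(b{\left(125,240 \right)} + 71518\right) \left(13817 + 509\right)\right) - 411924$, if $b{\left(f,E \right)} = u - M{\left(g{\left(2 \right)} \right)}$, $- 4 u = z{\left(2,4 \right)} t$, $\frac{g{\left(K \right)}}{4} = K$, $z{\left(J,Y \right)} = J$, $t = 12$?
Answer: $-1025687084$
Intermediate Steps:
$g{\left(K \right)} = 4 K$
$M{\left(A \right)} = - 5 A$
$u = -6$ ($u = - \frac{2 \cdot 12}{4} = \left(- \frac{1}{4}\right) 24 = -6$)
$b{\left(f,E \right)} = 34$ ($b{\left(f,E \right)} = -6 - - 5 \cdot 4 \cdot 2 = -6 - \left(-5\right) 8 = -6 - -40 = -6 + 40 = 34$)
$\left(-221208 - \left(b{\left(125,240 \right)} + 71518\right) \left(13817 + 509\right)\right) - 411924 = \left(-221208 - \left(34 + 71518\right) \left(13817 + 509\right)\right) - 411924 = \left(-221208 - 71552 \cdot 14326\right) - 411924 = \left(-221208 - 1025053952\right) - 411924 = -1025275160 - 411924 = -1025687084$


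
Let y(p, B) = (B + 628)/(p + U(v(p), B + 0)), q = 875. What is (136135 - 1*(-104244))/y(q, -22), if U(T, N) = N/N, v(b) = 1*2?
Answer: 35095334/101 ≈ 3.4748e+5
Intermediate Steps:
v(b) = 2
U(T, N) = 1
y(p, B) = (628 + B)/(1 + p) (y(p, B) = (B + 628)/(p + 1) = (628 + B)/(1 + p))
(136135 - 1*(-104244))/y(q, -22) = (136135 - 1*(-104244))/(((628 - 22)/(1 + 875))) = (136135 + 104244)/((606/876)) = 240379/(((1/876)*606)) = 240379/(101/146) = 240379*(146/101) = 35095334/101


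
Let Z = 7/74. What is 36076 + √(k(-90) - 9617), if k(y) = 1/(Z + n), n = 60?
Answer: 36076 + 5*I*√7607345043/4447 ≈ 36076.0 + 98.066*I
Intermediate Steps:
Z = 7/74 (Z = 7*(1/74) = 7/74 ≈ 0.094595)
k(y) = 74/4447 (k(y) = 1/(7/74 + 60) = 1/(4447/74) = 74/4447)
36076 + √(k(-90) - 9617) = 36076 + √(74/4447 - 9617) = 36076 + √(-42766725/4447) = 36076 + 5*I*√7607345043/4447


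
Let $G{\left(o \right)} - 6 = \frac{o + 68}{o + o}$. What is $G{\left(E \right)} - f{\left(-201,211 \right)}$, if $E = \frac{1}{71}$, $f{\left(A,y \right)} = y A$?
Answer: $\frac{89663}{2} \approx 44832.0$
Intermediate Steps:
$f{\left(A,y \right)} = A y$
$E = \frac{1}{71} \approx 0.014085$
$G{\left(o \right)} = 6 + \frac{68 + o}{2 o}$ ($G{\left(o \right)} = 6 + \frac{o + 68}{o + o} = 6 + \frac{68 + o}{2 o}$)
$G{\left(E \right)} - f{\left(-201,211 \right)} = \left(\frac{13}{2} + 34 \frac{1}{\frac{1}{71}}\right) - \left(-201\right) 211 = \left(\frac{13}{2} + 34 \cdot 71\right) - -42411 = \left(\frac{13}{2} + 2414\right) + 42411 = \frac{4841}{2} + 42411 = \frac{89663}{2}$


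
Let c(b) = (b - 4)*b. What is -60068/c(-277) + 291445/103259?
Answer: 16482642853/8037370783 ≈ 2.0508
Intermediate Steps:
c(b) = b*(-4 + b) (c(b) = (-4 + b)*b = b*(-4 + b))
-60068/c(-277) + 291445/103259 = -60068*(-1/(277*(-4 - 277))) + 291445/103259 = -60068/((-277*(-281))) + 291445*(1/103259) = -60068/77837 + 291445/103259 = 16482642853/8037370783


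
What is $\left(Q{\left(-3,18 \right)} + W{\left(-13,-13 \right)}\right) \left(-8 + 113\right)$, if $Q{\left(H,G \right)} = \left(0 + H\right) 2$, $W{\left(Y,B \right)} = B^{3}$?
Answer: $-231315$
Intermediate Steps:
$Q{\left(H,G \right)} = 2 H$ ($Q{\left(H,G \right)} = H 2 = 2 H$)
$\left(Q{\left(-3,18 \right)} + W{\left(-13,-13 \right)}\right) \left(-8 + 113\right) = \left(2 \left(-3\right) + \left(-13\right)^{3}\right) \left(-8 + 113\right) = \left(-6 - 2197\right) 105 = \left(-2203\right) 105 = -231315$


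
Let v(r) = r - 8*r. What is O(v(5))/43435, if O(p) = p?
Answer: -1/1241 ≈ -0.00080580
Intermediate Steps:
v(r) = -7*r
O(v(5))/43435 = -7*5/43435 = -35*1/43435 = -1/1241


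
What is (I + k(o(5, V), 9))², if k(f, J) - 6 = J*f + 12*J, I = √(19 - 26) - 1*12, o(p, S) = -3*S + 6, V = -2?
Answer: (210 + I*√7)² ≈ 44093.0 + 1111.2*I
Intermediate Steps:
o(p, S) = 6 - 3*S
I = -12 + I*√7 (I = √(-7) - 12 = I*√7 - 12 = -12 + I*√7 ≈ -12.0 + 2.6458*I)
k(f, J) = 6 + 12*J + J*f (k(f, J) = 6 + (J*f + 12*J) = 6 + (12*J + J*f) = 6 + 12*J + J*f)
(I + k(o(5, V), 9))² = ((-12 + I*√7) + (6 + 12*9 + 9*(6 - 3*(-2))))² = ((-12 + I*√7) + (6 + 108 + 9*(6 + 6)))² = ((-12 + I*√7) + (6 + 108 + 9*12))² = ((-12 + I*√7) + (6 + 108 + 108))² = ((-12 + I*√7) + 222)² = (210 + I*√7)²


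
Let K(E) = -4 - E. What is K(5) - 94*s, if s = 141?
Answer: -13263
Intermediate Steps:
K(5) - 94*s = (-4 - 1*5) - 94*141 = (-4 - 5) - 13254 = -9 - 13254 = -13263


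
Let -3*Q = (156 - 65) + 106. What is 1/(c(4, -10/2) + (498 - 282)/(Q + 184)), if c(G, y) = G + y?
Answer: 355/293 ≈ 1.2116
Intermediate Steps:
Q = -197/3 (Q = -((156 - 65) + 106)/3 = -(91 + 106)/3 = -⅓*197 = -197/3 ≈ -65.667)
1/(c(4, -10/2) + (498 - 282)/(Q + 184)) = 1/((4 - 10/2) + (498 - 282)/(-197/3 + 184)) = 1/((4 - 10*½) + 216/(355/3)) = 1/((4 - 5) + 216*(3/355)) = 1/(-1 + 648/355) = 1/(293/355) = 355/293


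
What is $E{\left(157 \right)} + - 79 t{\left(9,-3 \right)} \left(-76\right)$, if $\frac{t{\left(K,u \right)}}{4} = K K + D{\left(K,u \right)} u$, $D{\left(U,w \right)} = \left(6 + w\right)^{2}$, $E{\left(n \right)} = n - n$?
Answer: $1296864$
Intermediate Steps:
$E{\left(n \right)} = 0$
$t{\left(K,u \right)} = 4 K^{2} + 4 u \left(6 + u\right)^{2}$ ($t{\left(K,u \right)} = 4 \left(K K + \left(6 + u\right)^{2} u\right) = 4 \left(K^{2} + u \left(6 + u\right)^{2}\right) = 4 K^{2} + 4 u \left(6 + u\right)^{2}$)
$E{\left(157 \right)} + - 79 t{\left(9,-3 \right)} \left(-76\right) = 0 + - 79 \left(4 \cdot 9^{2} + 4 \left(-3\right) \left(6 - 3\right)^{2}\right) \left(-76\right) = 0 + - 79 \left(4 \cdot 81 + 4 \left(-3\right) 3^{2}\right) \left(-76\right) = 0 + - 79 \left(324 + 4 \left(-3\right) 9\right) \left(-76\right) = 0 + - 79 \left(324 - 108\right) \left(-76\right) = 0 + \left(-79\right) 216 \left(-76\right) = 0 - -1296864 = 0 + 1296864 = 1296864$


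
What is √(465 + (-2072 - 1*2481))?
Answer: 2*I*√1022 ≈ 63.938*I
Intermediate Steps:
√(465 + (-2072 - 1*2481)) = √(465 + (-2072 - 2481)) = √(465 - 4553) = √(-4088) = 2*I*√1022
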